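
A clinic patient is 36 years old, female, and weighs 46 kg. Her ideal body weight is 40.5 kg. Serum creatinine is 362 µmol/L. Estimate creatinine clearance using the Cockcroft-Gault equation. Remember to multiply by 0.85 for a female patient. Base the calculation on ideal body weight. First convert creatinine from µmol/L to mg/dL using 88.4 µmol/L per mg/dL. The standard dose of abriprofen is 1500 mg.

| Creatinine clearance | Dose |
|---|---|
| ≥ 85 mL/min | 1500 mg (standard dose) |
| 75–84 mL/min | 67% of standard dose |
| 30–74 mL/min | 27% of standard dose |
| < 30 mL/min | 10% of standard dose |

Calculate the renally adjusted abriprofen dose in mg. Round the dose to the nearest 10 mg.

150 mg

SCr = 362 / 88.4 = 4.095 mg/dL
CrCl = (140 − 36) × 40.5 / (72 × 4.095) × 0.85 = 4212.0 / 294.84 × 0.85 ≈ 12.1 mL/min
CrCl ≈ 12 mL/min → bracket < 30 mL/min.
10% of 1500 mg = 150 mg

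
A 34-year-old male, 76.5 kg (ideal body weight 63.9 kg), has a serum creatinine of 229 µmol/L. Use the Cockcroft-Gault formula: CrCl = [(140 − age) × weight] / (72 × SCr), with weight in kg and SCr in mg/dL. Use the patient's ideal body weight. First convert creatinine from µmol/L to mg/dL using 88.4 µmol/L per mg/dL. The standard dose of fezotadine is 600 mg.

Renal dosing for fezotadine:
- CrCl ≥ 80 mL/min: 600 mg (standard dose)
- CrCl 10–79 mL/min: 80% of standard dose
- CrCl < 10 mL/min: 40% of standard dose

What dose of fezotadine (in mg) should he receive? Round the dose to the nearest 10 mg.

480 mg

SCr = 229 / 88.4 = 2.59 mg/dL
CrCl = (140 − 34) × 63.9 / (72 × 2.59) = 6773.4 / 186.48 ≈ 36.3 mL/min
CrCl ≈ 36 mL/min → bracket 10–79 mL/min.
80% of 600 mg = 480 mg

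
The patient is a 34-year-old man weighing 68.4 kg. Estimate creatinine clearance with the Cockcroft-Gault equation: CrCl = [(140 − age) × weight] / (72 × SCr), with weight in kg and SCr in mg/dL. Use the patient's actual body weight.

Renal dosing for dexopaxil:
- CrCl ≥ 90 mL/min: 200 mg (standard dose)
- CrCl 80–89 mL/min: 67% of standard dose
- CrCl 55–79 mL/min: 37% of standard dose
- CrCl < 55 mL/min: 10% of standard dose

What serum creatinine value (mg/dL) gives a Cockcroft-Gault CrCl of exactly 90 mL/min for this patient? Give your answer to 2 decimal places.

Standard dose requires CrCl ≥ 90 mL/min.
Set (140 − 34) × 68.4 / (72 × SCr) = 90
SCr = (140 − 34) × 68.4 / (72 × 90) = 1.119 mg/dL

1.12 mg/dL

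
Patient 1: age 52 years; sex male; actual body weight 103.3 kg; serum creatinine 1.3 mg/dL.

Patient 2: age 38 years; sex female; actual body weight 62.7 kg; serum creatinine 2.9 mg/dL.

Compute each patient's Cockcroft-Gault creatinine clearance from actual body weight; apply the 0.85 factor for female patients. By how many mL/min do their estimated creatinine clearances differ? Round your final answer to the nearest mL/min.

71 mL/min

Patient 1: CrCl = (140 − 52) × 103.3 / (72 × 1.3) = 9090.4 / 93.60 ≈ 97.1 mL/min
Patient 2: CrCl = (140 − 38) × 62.7 / (72 × 2.9) × 0.85 = 6395.4 / 208.80 × 0.85 ≈ 26.0 mL/min
|97.1 − 26.0| = 71.1 mL/min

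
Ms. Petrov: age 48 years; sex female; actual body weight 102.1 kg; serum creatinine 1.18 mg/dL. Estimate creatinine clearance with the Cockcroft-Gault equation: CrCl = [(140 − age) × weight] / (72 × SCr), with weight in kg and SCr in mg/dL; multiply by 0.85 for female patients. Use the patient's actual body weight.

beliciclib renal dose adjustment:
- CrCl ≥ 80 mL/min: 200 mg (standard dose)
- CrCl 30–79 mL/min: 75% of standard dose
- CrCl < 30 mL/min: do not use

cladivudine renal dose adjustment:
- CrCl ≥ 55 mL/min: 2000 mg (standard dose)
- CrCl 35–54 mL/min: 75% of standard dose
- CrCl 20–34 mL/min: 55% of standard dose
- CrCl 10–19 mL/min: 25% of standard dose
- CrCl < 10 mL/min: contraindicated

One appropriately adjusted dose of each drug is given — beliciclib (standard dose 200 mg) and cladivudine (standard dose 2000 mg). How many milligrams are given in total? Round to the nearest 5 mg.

CrCl = (140 − 48) × 102.1 / (72 × 1.18) × 0.85 = 9393.2 / 84.96 × 0.85 ≈ 94.0 mL/min
CrCl ≈ 94 mL/min.
beliciclib: ≥ 80 mL/min → 100% of 200 mg = 200 mg.
cladivudine: ≥ 55 mL/min → 100% of 2000 mg = 2000 mg.
Total = 200 + 2000 = 2200 mg.

2200 mg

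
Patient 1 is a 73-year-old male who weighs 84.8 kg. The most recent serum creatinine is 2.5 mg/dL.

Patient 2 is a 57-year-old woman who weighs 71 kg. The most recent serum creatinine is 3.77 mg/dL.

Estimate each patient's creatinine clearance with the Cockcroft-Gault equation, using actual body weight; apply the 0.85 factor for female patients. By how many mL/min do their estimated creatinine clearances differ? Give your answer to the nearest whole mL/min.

Patient 1: CrCl = (140 − 73) × 84.8 / (72 × 2.5) = 5681.6 / 180.00 ≈ 31.6 mL/min
Patient 2: CrCl = (140 − 57) × 71 / (72 × 3.77) × 0.85 = 5893.0 / 271.44 × 0.85 ≈ 18.5 mL/min
|31.6 − 18.5| = 13.1 mL/min

13 mL/min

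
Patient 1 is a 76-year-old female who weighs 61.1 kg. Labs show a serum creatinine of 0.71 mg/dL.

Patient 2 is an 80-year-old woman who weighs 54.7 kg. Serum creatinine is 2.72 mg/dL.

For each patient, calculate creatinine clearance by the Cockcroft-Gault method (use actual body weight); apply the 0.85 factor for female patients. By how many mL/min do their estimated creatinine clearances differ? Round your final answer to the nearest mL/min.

Patient 1: CrCl = (140 − 76) × 61.1 / (72 × 0.71) × 0.85 = 3910.4 / 51.12 × 0.85 ≈ 65.0 mL/min
Patient 2: CrCl = (140 − 80) × 54.7 / (72 × 2.72) × 0.85 = 3282.0 / 195.84 × 0.85 ≈ 14.2 mL/min
|65.0 − 14.2| = 50.8 mL/min

51 mL/min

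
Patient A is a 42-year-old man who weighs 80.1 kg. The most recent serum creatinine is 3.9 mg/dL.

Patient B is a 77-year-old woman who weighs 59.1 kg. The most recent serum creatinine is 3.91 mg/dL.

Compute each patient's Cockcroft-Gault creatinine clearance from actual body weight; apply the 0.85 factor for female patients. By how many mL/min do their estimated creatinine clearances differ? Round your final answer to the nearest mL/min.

17 mL/min

Patient A: CrCl = (140 − 42) × 80.1 / (72 × 3.9) = 7849.8 / 280.80 ≈ 28.0 mL/min
Patient B: CrCl = (140 − 77) × 59.1 / (72 × 3.91) × 0.85 = 3723.3 / 281.52 × 0.85 ≈ 11.2 mL/min
|28.0 − 11.2| = 16.8 mL/min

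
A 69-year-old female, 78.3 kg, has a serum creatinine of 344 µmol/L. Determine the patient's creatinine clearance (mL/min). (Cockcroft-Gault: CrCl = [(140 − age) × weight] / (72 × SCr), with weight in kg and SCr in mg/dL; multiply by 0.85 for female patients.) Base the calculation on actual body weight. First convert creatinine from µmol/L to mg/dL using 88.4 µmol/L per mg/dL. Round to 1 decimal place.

SCr = 344 / 88.4 = 3.891 mg/dL
CrCl = (140 − 69) × 78.3 / (72 × 3.891) × 0.85 = 5559.3 / 280.15 × 0.85 ≈ 16.9 mL/min

16.9 mL/min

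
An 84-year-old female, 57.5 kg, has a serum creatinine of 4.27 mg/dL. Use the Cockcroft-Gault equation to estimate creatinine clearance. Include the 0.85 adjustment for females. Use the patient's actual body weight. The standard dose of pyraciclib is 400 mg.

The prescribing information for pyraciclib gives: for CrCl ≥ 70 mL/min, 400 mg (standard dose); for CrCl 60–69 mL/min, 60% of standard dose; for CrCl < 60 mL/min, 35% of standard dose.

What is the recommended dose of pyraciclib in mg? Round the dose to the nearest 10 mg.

CrCl = (140 − 84) × 57.5 / (72 × 4.27) × 0.85 = 3220.0 / 307.44 × 0.85 ≈ 8.9 mL/min
CrCl ≈ 9 mL/min → bracket < 60 mL/min.
35% of 400 mg = 140 mg

140 mg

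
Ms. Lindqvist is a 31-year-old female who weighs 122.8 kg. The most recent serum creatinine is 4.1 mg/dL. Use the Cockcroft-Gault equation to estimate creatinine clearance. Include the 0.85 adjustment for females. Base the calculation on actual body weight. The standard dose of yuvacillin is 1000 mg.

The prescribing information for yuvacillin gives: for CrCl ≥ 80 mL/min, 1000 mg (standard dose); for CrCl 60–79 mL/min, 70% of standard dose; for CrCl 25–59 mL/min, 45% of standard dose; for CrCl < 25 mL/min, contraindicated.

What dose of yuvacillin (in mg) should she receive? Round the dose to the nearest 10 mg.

CrCl = (140 − 31) × 122.8 / (72 × 4.1) × 0.85 = 13385.2 / 295.20 × 0.85 ≈ 38.5 mL/min
CrCl ≈ 39 mL/min → bracket 25–59 mL/min.
45% of 1000 mg = 450 mg

450 mg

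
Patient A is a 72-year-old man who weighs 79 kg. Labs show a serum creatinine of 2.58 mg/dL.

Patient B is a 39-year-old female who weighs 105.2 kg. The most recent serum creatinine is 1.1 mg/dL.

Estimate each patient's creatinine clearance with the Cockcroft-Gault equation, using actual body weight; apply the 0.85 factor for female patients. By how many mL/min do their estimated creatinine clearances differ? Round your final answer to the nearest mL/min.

85 mL/min

Patient A: CrCl = (140 − 72) × 79 / (72 × 2.58) = 5372.0 / 185.76 ≈ 28.9 mL/min
Patient B: CrCl = (140 − 39) × 105.2 / (72 × 1.1) × 0.85 = 10625.2 / 79.20 × 0.85 ≈ 114.0 mL/min
|28.9 − 114.0| = 85.1 mL/min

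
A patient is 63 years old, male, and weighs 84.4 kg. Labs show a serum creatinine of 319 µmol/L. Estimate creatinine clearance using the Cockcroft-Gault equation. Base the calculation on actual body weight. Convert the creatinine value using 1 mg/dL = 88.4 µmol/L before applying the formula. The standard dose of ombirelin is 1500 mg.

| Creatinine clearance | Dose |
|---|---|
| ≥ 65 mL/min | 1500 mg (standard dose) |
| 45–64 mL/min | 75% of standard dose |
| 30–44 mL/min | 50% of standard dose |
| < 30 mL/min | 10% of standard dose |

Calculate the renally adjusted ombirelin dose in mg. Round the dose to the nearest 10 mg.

SCr = 319 / 88.4 = 3.609 mg/dL
CrCl = (140 − 63) × 84.4 / (72 × 3.609) = 6498.8 / 259.85 ≈ 25.0 mL/min
CrCl ≈ 25 mL/min → bracket < 30 mL/min.
10% of 1500 mg = 150 mg

150 mg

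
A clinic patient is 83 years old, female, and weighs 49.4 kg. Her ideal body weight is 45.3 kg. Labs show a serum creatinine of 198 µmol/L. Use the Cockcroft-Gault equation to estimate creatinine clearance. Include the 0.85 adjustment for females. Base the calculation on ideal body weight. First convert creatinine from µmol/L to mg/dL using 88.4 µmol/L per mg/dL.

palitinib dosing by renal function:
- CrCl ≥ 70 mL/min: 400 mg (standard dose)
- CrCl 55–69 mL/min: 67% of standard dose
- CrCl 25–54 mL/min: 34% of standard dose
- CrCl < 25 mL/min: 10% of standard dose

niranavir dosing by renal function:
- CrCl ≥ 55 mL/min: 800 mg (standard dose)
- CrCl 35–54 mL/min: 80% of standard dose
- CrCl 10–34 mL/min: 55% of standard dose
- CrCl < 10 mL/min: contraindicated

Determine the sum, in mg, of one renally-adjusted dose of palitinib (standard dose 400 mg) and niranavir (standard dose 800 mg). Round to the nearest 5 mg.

480 mg

SCr = 198 / 88.4 = 2.24 mg/dL
CrCl = (140 − 83) × 45.3 / (72 × 2.24) × 0.85 = 2582.1 / 161.28 × 0.85 ≈ 13.6 mL/min
CrCl ≈ 14 mL/min.
palitinib: < 25 mL/min → 10% of 400 mg = 40 mg.
niranavir: 10–34 mL/min → 55% of 800 mg = 440 mg.
Total = 40 + 440 = 480 mg.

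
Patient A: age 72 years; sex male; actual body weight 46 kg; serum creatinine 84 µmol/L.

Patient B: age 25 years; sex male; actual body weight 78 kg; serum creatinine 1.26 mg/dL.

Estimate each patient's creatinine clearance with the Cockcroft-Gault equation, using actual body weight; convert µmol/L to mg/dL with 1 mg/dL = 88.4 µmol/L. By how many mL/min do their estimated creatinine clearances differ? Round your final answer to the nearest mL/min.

53 mL/min

Patient A: SCr = 84 / 88.4 = 0.95 mg/dL
Patient A: CrCl = (140 − 72) × 46 / (72 × 0.95) = 3128.0 / 68.40 ≈ 45.7 mL/min
Patient B: CrCl = (140 − 25) × 78 / (72 × 1.26) = 8970.0 / 90.72 ≈ 98.9 mL/min
|45.7 − 98.9| = 53.2 mL/min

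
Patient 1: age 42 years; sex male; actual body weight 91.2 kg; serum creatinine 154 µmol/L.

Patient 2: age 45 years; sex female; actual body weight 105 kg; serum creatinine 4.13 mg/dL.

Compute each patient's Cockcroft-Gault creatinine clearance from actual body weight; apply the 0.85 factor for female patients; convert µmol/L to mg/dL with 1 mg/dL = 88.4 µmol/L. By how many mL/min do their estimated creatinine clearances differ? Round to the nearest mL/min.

43 mL/min

Patient 1: SCr = 154 / 88.4 = 1.742 mg/dL
Patient 1: CrCl = (140 − 42) × 91.2 / (72 × 1.742) = 8937.6 / 125.42 ≈ 71.3 mL/min
Patient 2: CrCl = (140 − 45) × 105 / (72 × 4.13) × 0.85 = 9975.0 / 297.36 × 0.85 ≈ 28.5 mL/min
|71.3 − 28.5| = 42.8 mL/min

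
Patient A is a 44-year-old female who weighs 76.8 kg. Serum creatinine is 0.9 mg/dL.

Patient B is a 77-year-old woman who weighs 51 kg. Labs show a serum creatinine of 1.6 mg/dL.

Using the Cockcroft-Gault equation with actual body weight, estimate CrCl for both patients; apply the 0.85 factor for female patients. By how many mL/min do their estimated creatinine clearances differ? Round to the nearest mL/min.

73 mL/min

Patient A: CrCl = (140 − 44) × 76.8 / (72 × 0.9) × 0.85 = 7372.8 / 64.80 × 0.85 ≈ 96.7 mL/min
Patient B: CrCl = (140 − 77) × 51 / (72 × 1.6) × 0.85 = 3213.0 / 115.20 × 0.85 ≈ 23.7 mL/min
|96.7 − 23.7| = 73.0 mL/min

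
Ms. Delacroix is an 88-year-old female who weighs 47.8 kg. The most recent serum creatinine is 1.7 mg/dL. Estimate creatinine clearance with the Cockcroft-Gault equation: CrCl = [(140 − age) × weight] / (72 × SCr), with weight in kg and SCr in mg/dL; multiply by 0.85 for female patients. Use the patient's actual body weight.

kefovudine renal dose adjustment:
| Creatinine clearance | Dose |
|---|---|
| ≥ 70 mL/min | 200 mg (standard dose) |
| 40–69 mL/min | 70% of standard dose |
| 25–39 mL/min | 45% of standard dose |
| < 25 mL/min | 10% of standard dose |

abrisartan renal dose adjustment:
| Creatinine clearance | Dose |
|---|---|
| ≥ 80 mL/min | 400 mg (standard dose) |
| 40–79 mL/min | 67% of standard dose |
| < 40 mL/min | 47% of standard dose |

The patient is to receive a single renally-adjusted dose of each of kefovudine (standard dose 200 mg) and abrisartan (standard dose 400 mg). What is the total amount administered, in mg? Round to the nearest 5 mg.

210 mg

CrCl = (140 − 88) × 47.8 / (72 × 1.7) × 0.85 = 2485.6 / 122.40 × 0.85 ≈ 17.3 mL/min
CrCl ≈ 17 mL/min.
kefovudine: < 25 mL/min → 10% of 200 mg = 20 mg.
abrisartan: < 40 mL/min → 47% of 400 mg = 188 mg.
Total = 20 + 188 = 208 mg.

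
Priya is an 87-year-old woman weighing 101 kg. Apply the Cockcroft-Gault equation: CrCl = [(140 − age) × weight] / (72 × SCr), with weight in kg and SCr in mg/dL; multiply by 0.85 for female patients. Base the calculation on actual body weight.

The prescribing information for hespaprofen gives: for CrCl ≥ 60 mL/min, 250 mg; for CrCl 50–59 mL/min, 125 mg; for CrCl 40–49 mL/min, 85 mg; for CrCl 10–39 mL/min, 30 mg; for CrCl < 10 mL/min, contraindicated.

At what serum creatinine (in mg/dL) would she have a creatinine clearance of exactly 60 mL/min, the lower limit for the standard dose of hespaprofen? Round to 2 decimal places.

1.05 mg/dL

Standard dose requires CrCl ≥ 60 mL/min.
Set (140 − 87) × 101 × 0.85 / (72 × SCr) = 60
SCr = (140 − 87) × 101 × 0.85 / (72 × 60) = 1.053 mg/dL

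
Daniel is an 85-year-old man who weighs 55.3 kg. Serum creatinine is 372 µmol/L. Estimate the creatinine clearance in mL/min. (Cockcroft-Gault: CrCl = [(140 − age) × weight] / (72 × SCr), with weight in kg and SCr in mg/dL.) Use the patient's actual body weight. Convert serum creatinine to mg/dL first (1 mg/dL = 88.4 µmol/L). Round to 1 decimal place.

10.0 mL/min

SCr = 372 / 88.4 = 4.208 mg/dL
CrCl = (140 − 85) × 55.3 / (72 × 4.208) = 3041.5 / 302.98 ≈ 10.0 mL/min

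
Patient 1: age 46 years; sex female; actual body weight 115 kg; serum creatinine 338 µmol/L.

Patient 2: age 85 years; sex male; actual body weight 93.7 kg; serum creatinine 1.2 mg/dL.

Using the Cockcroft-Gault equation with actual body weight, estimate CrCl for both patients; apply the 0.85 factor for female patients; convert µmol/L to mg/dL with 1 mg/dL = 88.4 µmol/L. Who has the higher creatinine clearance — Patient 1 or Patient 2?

Patient 1: SCr = 338 / 88.4 = 3.824 mg/dL
Patient 1: CrCl = (140 − 46) × 115 / (72 × 3.824) × 0.85 = 10810.0 / 275.33 × 0.85 ≈ 33.4 mL/min
Patient 2: CrCl = (140 − 85) × 93.7 / (72 × 1.2) = 5153.5 / 86.40 ≈ 59.6 mL/min
33.4 vs 59.6 mL/min → Patient 2 is higher.

Patient 2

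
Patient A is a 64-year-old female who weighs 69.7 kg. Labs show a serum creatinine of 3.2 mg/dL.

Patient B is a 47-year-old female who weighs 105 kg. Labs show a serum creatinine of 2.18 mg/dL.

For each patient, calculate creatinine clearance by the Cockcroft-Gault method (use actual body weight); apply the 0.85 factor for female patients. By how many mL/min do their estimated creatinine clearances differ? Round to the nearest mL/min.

Patient A: CrCl = (140 − 64) × 69.7 / (72 × 3.2) × 0.85 = 5297.2 / 230.40 × 0.85 ≈ 19.5 mL/min
Patient B: CrCl = (140 − 47) × 105 / (72 × 2.18) × 0.85 = 9765.0 / 156.96 × 0.85 ≈ 52.9 mL/min
|19.5 − 52.9| = 33.4 mL/min

33 mL/min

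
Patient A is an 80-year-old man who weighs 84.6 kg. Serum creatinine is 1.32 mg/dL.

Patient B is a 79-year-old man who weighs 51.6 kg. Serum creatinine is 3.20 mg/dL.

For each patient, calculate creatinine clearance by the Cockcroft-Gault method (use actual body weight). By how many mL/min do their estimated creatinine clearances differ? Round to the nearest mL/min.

Patient A: CrCl = (140 − 80) × 84.6 / (72 × 1.32) = 5076.0 / 95.04 ≈ 53.4 mL/min
Patient B: CrCl = (140 − 79) × 51.6 / (72 × 3.2) = 3147.6 / 230.40 ≈ 13.7 mL/min
|53.4 − 13.7| = 39.7 mL/min

40 mL/min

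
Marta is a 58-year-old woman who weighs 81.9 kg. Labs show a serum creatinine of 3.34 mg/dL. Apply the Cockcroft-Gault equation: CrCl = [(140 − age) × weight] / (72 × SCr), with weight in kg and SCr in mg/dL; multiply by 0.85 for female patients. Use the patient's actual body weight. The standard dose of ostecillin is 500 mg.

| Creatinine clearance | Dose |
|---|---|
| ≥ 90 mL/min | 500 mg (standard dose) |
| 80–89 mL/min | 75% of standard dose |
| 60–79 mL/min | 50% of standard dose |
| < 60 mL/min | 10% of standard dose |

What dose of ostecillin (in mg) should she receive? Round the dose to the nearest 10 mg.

CrCl = (140 − 58) × 81.9 / (72 × 3.34) × 0.85 = 6715.8 / 240.48 × 0.85 ≈ 23.7 mL/min
CrCl ≈ 24 mL/min → bracket < 60 mL/min.
10% of 500 mg = 50 mg

50 mg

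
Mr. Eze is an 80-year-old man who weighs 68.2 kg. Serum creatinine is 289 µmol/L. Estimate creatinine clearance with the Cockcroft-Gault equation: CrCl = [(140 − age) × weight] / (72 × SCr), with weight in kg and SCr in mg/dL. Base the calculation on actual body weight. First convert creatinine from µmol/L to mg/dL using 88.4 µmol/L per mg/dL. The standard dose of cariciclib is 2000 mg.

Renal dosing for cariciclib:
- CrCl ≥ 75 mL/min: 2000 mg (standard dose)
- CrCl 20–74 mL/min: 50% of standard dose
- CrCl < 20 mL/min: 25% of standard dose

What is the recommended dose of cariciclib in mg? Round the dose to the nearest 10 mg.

500 mg

SCr = 289 / 88.4 = 3.269 mg/dL
CrCl = (140 − 80) × 68.2 / (72 × 3.269) = 4092.0 / 235.37 ≈ 17.4 mL/min
CrCl ≈ 17 mL/min → bracket < 20 mL/min.
25% of 2000 mg = 500 mg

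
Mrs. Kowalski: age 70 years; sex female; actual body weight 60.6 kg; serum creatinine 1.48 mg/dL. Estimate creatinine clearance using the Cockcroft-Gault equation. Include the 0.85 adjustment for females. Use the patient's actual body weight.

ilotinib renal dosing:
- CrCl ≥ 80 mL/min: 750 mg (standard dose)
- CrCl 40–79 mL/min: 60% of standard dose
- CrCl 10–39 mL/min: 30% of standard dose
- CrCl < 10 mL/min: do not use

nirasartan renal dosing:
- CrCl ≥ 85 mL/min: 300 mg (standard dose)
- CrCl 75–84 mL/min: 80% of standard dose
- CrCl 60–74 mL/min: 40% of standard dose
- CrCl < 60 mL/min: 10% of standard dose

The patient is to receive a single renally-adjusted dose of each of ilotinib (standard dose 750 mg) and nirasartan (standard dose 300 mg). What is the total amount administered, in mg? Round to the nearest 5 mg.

CrCl = (140 − 70) × 60.6 / (72 × 1.48) × 0.85 = 4242.0 / 106.56 × 0.85 ≈ 33.8 mL/min
CrCl ≈ 34 mL/min.
ilotinib: 10–39 mL/min → 30% of 750 mg = 225 mg.
nirasartan: < 60 mL/min → 10% of 300 mg = 30 mg.
Total = 225 + 30 = 255 mg.

255 mg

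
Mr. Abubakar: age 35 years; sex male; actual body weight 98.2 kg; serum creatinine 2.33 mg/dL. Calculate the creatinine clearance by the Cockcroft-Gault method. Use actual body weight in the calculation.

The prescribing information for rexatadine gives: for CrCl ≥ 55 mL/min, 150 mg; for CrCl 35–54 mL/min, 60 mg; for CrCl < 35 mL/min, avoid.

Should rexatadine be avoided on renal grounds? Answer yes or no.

CrCl = (140 − 35) × 98.2 / (72 × 2.33) = 10311.0 / 167.76 ≈ 61.5 mL/min
CrCl ≈ 61 mL/min, which is ≥ 35 mL/min.

no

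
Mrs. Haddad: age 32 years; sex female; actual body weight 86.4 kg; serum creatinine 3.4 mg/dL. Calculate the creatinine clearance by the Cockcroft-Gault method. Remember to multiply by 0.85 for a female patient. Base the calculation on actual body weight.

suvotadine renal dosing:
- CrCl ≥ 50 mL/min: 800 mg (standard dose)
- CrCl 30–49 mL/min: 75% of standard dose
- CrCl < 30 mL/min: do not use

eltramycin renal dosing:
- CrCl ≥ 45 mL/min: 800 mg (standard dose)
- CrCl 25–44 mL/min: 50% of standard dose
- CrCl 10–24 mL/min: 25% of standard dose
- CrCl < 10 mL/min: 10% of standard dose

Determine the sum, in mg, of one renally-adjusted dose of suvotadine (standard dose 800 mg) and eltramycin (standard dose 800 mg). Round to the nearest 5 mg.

1000 mg

CrCl = (140 − 32) × 86.4 / (72 × 3.4) × 0.85 = 9331.2 / 244.80 × 0.85 ≈ 32.4 mL/min
CrCl ≈ 32 mL/min.
suvotadine: 30–49 mL/min → 75% of 800 mg = 600 mg.
eltramycin: 25–44 mL/min → 50% of 800 mg = 400 mg.
Total = 600 + 400 = 1000 mg.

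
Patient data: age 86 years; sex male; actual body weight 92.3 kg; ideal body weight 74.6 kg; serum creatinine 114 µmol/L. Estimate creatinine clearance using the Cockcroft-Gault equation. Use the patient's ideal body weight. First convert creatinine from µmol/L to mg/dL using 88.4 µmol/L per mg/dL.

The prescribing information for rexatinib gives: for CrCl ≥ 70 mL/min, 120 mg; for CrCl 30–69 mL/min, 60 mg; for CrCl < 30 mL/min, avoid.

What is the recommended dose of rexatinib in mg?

SCr = 114 / 88.4 = 1.29 mg/dL
CrCl = (140 − 86) × 74.6 / (72 × 1.29) = 4028.4 / 92.88 ≈ 43.4 mL/min
CrCl ≈ 43 mL/min → bracket 30–69 mL/min.
Dose for this bracket: 60 mg.

60 mg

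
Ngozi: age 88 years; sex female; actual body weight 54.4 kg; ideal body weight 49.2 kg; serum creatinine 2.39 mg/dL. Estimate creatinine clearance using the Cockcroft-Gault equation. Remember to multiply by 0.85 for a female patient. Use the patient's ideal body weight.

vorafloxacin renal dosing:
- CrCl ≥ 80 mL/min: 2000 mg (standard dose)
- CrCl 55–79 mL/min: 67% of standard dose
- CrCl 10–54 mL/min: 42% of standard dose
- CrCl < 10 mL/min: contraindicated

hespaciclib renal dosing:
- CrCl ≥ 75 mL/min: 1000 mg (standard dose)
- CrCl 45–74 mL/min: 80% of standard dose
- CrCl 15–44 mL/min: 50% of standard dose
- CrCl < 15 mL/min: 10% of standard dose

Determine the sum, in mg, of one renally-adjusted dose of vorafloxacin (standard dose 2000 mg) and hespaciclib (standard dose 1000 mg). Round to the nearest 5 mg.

940 mg

CrCl = (140 − 88) × 49.2 / (72 × 2.39) × 0.85 = 2558.4 / 172.08 × 0.85 ≈ 12.6 mL/min
CrCl ≈ 13 mL/min.
vorafloxacin: 10–54 mL/min → 42% of 2000 mg = 840 mg.
hespaciclib: < 15 mL/min → 10% of 1000 mg = 100 mg.
Total = 840 + 100 = 940 mg.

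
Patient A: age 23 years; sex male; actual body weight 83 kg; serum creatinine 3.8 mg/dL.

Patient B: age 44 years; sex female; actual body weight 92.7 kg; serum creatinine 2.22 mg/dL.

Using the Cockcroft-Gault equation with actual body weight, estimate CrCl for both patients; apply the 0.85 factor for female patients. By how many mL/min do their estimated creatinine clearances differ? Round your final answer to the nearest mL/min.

12 mL/min

Patient A: CrCl = (140 − 23) × 83 / (72 × 3.8) = 9711.0 / 273.60 ≈ 35.5 mL/min
Patient B: CrCl = (140 − 44) × 92.7 / (72 × 2.22) × 0.85 = 8899.2 / 159.84 × 0.85 ≈ 47.3 mL/min
|35.5 − 47.3| = 11.8 mL/min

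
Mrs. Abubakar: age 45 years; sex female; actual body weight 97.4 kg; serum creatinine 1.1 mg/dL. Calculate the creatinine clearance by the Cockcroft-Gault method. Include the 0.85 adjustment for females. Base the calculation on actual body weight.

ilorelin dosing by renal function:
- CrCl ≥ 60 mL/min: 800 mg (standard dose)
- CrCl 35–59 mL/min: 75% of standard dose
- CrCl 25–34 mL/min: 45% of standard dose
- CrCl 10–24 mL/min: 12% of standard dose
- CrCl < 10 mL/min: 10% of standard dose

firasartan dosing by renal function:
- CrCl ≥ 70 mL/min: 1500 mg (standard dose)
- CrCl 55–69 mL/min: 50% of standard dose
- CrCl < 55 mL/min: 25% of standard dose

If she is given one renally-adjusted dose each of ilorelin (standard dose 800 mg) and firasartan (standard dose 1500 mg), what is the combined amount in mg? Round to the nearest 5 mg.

CrCl = (140 − 45) × 97.4 / (72 × 1.1) × 0.85 = 9253.0 / 79.20 × 0.85 ≈ 99.3 mL/min
CrCl ≈ 99 mL/min.
ilorelin: ≥ 60 mL/min → 100% of 800 mg = 800 mg.
firasartan: ≥ 70 mL/min → 100% of 1500 mg = 1500 mg.
Total = 800 + 1500 = 2300 mg.

2300 mg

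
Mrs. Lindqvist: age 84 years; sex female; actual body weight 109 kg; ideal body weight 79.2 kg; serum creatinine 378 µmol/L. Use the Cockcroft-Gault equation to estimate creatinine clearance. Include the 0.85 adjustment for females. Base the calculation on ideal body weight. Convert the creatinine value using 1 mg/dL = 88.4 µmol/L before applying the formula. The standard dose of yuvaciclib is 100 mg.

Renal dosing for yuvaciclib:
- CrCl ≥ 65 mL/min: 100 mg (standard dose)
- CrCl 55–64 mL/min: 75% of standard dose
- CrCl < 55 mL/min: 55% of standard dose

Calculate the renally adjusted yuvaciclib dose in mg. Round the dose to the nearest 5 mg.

SCr = 378 / 88.4 = 4.276 mg/dL
CrCl = (140 − 84) × 79.2 / (72 × 4.276) × 0.85 = 4435.2 / 307.87 × 0.85 ≈ 12.2 mL/min
CrCl ≈ 12 mL/min → bracket < 55 mL/min.
55% of 100 mg = 55 mg

55 mg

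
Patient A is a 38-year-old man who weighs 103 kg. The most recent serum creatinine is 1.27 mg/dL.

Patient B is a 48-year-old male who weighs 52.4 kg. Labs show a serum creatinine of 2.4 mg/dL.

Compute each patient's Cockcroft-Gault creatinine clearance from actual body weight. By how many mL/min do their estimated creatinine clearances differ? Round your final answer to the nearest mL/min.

Patient A: CrCl = (140 − 38) × 103 / (72 × 1.27) = 10506.0 / 91.44 ≈ 114.9 mL/min
Patient B: CrCl = (140 − 48) × 52.4 / (72 × 2.4) = 4820.8 / 172.80 ≈ 27.9 mL/min
|114.9 − 27.9| = 87.0 mL/min

87 mL/min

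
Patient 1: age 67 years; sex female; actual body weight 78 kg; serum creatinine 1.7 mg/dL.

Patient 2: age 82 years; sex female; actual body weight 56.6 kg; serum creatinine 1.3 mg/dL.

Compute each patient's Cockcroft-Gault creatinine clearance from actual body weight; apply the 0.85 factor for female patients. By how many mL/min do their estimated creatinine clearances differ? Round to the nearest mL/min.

Patient 1: CrCl = (140 − 67) × 78 / (72 × 1.7) × 0.85 = 5694.0 / 122.40 × 0.85 ≈ 39.5 mL/min
Patient 2: CrCl = (140 − 82) × 56.6 / (72 × 1.3) × 0.85 = 3282.8 / 93.60 × 0.85 ≈ 29.8 mL/min
|39.5 − 29.8| = 9.7 mL/min

10 mL/min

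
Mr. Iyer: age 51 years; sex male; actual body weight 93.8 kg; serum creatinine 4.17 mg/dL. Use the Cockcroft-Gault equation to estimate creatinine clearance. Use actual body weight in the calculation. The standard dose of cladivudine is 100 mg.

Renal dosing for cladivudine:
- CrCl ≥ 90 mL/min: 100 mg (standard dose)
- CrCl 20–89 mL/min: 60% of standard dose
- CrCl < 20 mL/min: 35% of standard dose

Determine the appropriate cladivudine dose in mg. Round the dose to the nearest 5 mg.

60 mg

CrCl = (140 − 51) × 93.8 / (72 × 4.17) = 8348.2 / 300.24 ≈ 27.8 mL/min
CrCl ≈ 28 mL/min → bracket 20–89 mL/min.
60% of 100 mg = 60 mg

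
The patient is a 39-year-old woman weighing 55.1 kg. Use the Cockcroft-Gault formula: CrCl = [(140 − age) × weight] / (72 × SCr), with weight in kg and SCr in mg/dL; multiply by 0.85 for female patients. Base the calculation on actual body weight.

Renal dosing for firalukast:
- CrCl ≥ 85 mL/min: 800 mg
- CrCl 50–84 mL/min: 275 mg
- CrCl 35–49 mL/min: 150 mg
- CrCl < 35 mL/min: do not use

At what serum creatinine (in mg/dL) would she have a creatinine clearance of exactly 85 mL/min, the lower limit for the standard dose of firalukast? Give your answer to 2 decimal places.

0.77 mg/dL

Standard dose requires CrCl ≥ 85 mL/min.
Set (140 − 39) × 55.1 × 0.85 / (72 × SCr) = 85
SCr = (140 − 39) × 55.1 × 0.85 / (72 × 85) = 0.773 mg/dL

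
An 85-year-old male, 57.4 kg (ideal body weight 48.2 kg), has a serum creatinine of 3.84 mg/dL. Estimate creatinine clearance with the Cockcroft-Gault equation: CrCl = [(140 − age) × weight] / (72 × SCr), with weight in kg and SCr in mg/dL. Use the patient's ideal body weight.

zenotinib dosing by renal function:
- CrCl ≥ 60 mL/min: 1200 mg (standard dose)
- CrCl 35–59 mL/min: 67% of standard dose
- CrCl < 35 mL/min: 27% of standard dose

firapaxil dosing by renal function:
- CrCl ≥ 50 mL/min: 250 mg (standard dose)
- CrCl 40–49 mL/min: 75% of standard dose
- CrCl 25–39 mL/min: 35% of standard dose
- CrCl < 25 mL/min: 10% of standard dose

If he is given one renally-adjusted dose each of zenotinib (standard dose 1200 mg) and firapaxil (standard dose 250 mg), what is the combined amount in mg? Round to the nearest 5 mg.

CrCl = (140 − 85) × 48.2 / (72 × 3.84) = 2651.0 / 276.48 ≈ 9.6 mL/min
CrCl ≈ 10 mL/min.
zenotinib: < 35 mL/min → 27% of 1200 mg = 324 mg.
firapaxil: < 25 mL/min → 10% of 250 mg = 25 mg.
Total = 324 + 25 = 349 mg.

350 mg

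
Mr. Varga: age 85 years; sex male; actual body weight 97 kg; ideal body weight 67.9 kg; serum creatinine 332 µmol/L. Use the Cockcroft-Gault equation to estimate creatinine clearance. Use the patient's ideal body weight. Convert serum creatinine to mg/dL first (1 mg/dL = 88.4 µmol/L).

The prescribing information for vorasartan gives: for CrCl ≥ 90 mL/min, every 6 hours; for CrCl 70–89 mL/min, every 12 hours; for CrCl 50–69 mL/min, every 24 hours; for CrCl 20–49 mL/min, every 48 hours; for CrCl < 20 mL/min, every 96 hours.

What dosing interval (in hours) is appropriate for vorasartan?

SCr = 332 / 88.4 = 3.756 mg/dL
CrCl = (140 − 85) × 67.9 / (72 × 3.756) = 3734.5 / 270.43 ≈ 13.8 mL/min
CrCl ≈ 14 mL/min → bracket < 20 mL/min → every 96 hours.

every 96 hours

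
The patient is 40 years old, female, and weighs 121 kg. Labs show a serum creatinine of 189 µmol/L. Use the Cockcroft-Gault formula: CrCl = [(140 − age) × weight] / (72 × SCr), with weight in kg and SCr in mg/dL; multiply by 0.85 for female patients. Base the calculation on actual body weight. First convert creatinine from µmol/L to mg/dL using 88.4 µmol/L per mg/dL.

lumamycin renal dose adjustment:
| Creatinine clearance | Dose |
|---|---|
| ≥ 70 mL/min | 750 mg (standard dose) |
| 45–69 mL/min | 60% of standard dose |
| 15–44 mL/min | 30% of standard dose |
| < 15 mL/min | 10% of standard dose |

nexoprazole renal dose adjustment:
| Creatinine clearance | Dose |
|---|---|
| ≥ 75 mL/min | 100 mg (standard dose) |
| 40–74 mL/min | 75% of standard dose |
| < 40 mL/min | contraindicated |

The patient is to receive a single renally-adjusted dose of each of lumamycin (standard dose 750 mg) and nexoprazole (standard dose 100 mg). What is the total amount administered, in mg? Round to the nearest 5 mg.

SCr = 189 / 88.4 = 2.138 mg/dL
CrCl = (140 − 40) × 121 / (72 × 2.138) × 0.85 = 12100.0 / 153.94 × 0.85 ≈ 66.8 mL/min
CrCl ≈ 67 mL/min.
lumamycin: 45–69 mL/min → 60% of 750 mg = 450 mg.
nexoprazole: 40–74 mL/min → 75% of 100 mg = 75 mg.
Total = 450 + 75 = 525 mg.

525 mg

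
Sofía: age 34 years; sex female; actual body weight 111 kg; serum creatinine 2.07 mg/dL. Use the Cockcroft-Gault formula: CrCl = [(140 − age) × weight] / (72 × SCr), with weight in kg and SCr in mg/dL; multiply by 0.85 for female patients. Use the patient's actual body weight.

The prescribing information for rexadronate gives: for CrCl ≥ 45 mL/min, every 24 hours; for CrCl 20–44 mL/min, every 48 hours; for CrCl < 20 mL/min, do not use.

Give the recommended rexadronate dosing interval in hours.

every 24 hours

CrCl = (140 − 34) × 111 / (72 × 2.07) × 0.85 = 11766.0 / 149.04 × 0.85 ≈ 67.1 mL/min
CrCl ≈ 67 mL/min → bracket ≥ 45 mL/min → every 24 hours.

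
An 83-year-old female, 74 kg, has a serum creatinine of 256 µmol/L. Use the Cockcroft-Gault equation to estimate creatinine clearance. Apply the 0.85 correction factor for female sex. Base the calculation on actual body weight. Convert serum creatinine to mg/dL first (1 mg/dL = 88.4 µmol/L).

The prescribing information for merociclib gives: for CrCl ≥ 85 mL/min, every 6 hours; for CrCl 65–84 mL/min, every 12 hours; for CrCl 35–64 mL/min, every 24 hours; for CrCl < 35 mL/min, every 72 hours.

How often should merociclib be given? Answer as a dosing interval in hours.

every 72 hours

SCr = 256 / 88.4 = 2.896 mg/dL
CrCl = (140 − 83) × 74 / (72 × 2.896) × 0.85 = 4218.0 / 208.51 × 0.85 ≈ 17.2 mL/min
CrCl ≈ 17 mL/min → bracket < 35 mL/min → every 72 hours.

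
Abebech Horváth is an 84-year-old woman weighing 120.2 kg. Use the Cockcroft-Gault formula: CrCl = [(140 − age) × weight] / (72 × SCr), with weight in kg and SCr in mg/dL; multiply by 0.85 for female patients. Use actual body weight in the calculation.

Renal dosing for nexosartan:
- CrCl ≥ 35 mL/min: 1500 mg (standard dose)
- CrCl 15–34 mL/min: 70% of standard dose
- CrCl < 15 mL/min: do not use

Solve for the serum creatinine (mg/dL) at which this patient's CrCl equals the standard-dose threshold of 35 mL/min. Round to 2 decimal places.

2.27 mg/dL

Standard dose requires CrCl ≥ 35 mL/min.
Set (140 − 84) × 120.2 × 0.85 / (72 × SCr) = 35
SCr = (140 − 84) × 120.2 × 0.85 / (72 × 35) = 2.270 mg/dL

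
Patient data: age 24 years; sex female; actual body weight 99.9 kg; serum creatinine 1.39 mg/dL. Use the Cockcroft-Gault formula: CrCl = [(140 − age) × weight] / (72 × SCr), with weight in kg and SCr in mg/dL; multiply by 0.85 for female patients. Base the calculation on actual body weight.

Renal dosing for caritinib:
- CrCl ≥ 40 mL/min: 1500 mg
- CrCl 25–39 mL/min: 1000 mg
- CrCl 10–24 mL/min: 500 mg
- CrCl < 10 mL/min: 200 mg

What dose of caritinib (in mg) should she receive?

CrCl = (140 − 24) × 99.9 / (72 × 1.39) × 0.85 = 11588.4 / 100.08 × 0.85 ≈ 98.4 mL/min
CrCl ≈ 98 mL/min → bracket ≥ 40 mL/min.
Dose for this bracket: 1500 mg.

1500 mg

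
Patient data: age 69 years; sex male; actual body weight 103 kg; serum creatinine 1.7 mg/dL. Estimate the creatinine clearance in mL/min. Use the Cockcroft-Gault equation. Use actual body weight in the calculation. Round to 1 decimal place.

CrCl = (140 − 69) × 103 / (72 × 1.7) = 7313.0 / 122.40 ≈ 59.7 mL/min

59.7 mL/min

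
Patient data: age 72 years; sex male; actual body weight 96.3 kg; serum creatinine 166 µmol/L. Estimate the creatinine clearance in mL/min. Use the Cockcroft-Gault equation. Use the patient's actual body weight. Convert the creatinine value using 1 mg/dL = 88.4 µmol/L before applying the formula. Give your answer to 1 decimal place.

SCr = 166 / 88.4 = 1.878 mg/dL
CrCl = (140 − 72) × 96.3 / (72 × 1.878) = 6548.4 / 135.22 ≈ 48.4 mL/min

48.4 mL/min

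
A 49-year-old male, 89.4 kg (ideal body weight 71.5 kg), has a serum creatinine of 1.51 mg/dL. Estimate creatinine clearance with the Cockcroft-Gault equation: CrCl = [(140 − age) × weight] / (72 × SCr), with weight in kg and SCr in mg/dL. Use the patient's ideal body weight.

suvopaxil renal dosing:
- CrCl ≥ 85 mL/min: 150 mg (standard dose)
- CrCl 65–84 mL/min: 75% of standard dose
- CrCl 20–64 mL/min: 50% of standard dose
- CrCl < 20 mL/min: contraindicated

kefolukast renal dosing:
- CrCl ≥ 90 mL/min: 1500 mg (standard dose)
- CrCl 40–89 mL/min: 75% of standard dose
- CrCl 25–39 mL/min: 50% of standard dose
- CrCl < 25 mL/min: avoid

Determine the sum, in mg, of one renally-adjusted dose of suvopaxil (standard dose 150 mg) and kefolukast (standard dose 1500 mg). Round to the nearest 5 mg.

1200 mg

CrCl = (140 − 49) × 71.5 / (72 × 1.51) = 6506.5 / 108.72 ≈ 59.8 mL/min
CrCl ≈ 60 mL/min.
suvopaxil: 20–64 mL/min → 50% of 150 mg = 75 mg.
kefolukast: 40–89 mL/min → 75% of 1500 mg = 1125 mg.
Total = 75 + 1125 = 1200 mg.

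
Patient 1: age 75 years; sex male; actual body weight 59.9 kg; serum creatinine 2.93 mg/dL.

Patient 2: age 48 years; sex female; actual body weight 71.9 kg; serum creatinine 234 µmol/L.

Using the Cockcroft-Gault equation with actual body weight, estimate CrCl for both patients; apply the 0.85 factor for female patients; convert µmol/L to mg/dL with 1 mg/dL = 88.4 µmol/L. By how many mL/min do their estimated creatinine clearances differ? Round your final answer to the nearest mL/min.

11 mL/min

Patient 1: CrCl = (140 − 75) × 59.9 / (72 × 2.93) = 3893.5 / 210.96 ≈ 18.5 mL/min
Patient 2: SCr = 234 / 88.4 = 2.647 mg/dL
Patient 2: CrCl = (140 − 48) × 71.9 / (72 × 2.647) × 0.85 = 6614.8 / 190.58 × 0.85 ≈ 29.5 mL/min
|18.5 − 29.5| = 11.0 mL/min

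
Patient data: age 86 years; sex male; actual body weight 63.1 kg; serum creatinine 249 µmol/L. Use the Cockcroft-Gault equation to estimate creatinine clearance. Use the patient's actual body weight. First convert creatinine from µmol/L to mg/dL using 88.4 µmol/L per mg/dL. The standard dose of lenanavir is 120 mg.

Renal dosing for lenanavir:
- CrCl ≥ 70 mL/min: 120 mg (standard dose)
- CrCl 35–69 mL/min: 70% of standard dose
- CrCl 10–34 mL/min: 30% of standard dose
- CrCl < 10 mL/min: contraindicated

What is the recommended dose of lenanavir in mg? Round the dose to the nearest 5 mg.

SCr = 249 / 88.4 = 2.817 mg/dL
CrCl = (140 − 86) × 63.1 / (72 × 2.817) = 3407.4 / 202.82 ≈ 16.8 mL/min
CrCl ≈ 17 mL/min → bracket 10–34 mL/min.
30% of 120 mg = 36 mg → 35 mg

35 mg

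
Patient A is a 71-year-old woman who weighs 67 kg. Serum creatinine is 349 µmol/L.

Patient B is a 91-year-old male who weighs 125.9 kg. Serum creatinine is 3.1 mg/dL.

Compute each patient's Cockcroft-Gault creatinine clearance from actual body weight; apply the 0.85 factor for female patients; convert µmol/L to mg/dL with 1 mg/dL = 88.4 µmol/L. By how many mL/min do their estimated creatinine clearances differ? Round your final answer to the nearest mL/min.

Patient A: SCr = 349 / 88.4 = 3.948 mg/dL
Patient A: CrCl = (140 − 71) × 67 / (72 × 3.948) × 0.85 = 4623.0 / 284.26 × 0.85 ≈ 13.8 mL/min
Patient B: CrCl = (140 − 91) × 125.9 / (72 × 3.1) = 6169.1 / 223.20 ≈ 27.6 mL/min
|13.8 − 27.6| = 13.8 mL/min

14 mL/min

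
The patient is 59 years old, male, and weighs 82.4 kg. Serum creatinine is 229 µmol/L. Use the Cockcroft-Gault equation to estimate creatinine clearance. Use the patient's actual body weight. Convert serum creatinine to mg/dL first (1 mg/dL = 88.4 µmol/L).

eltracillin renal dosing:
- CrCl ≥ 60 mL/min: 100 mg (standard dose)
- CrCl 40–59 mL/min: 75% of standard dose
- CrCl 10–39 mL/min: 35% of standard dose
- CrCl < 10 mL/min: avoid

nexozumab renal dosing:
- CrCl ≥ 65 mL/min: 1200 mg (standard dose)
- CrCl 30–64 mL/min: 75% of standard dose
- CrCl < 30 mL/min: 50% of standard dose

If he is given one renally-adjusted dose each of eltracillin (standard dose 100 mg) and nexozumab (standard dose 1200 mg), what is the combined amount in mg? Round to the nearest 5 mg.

SCr = 229 / 88.4 = 2.59 mg/dL
CrCl = (140 − 59) × 82.4 / (72 × 2.59) = 6674.4 / 186.48 ≈ 35.8 mL/min
CrCl ≈ 36 mL/min.
eltracillin: 10–39 mL/min → 35% of 100 mg = 35 mg.
nexozumab: 30–64 mL/min → 75% of 1200 mg = 900 mg.
Total = 35 + 900 = 935 mg.

935 mg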